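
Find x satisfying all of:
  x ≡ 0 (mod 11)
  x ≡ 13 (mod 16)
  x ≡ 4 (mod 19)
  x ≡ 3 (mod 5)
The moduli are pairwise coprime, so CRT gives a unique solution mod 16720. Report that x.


Product of moduli M = 11 · 16 · 19 · 5 = 16720.
Merge one congruence at a time:
  Start: x ≡ 0 (mod 11).
  Combine with x ≡ 13 (mod 16); new modulus lcm = 176.
    Write x = 0 + 11·t and substitute into x ≡ 13 (mod 16): 11·t ≡ 13 − 0 = 13 (mod 16).
    The inverse of 11 mod 16 is 3 (since 11·3 = 33 = 2·16 + 1), so t ≡ 3·13 = 39 ≡ 7 (mod 16).
    Then x = 0 + 11·7 = 77, valid modulo lcm(11, 16) = 176: x ≡ 77 (mod 176).
  Combine with x ≡ 4 (mod 19); new modulus lcm = 3344.
    Write x = 77 + 176·t and substitute into x ≡ 4 (mod 19): 176·t ≡ 4 − 77 = -73 (mod 19).
    Reduce coefficients mod 19: 5·t ≡ 3 (mod 19).
    The inverse of 5 mod 19 is 4 (since 5·4 = 20 = 1·19 + 1), so t ≡ 4·3 = 12 ≡ 12 (mod 19).
    Then x = 77 + 176·12 = 2189, valid modulo lcm(176, 19) = 3344: x ≡ 2189 (mod 3344).
  Combine with x ≡ 3 (mod 5); new modulus lcm = 16720.
    Write x = 2189 + 3344·t and substitute into x ≡ 3 (mod 5): 3344·t ≡ 3 − 2189 = -2186 (mod 5).
    Reduce coefficients mod 5: 4·t ≡ 4 (mod 5).
    The inverse of 4 mod 5 is 4 (since 4·4 = 16 = 3·5 + 1), so t ≡ 4·4 = 16 ≡ 1 (mod 5).
    Then x = 2189 + 3344·1 = 5533, valid modulo lcm(3344, 5) = 16720: x ≡ 5533 (mod 16720).
Verify against each original: 5533 mod 11 = 0, 5533 mod 16 = 13, 5533 mod 19 = 4, 5533 mod 5 = 3.

x ≡ 5533 (mod 16720).


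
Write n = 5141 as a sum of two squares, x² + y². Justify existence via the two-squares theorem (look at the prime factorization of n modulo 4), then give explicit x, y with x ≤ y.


Step 1: Factor n = 5141 = 53 · 97.
Step 2: Check the mod-4 condition on each prime factor: 53 ≡ 1 (mod 4), exponent 1; 97 ≡ 1 (mod 4), exponent 1.
All primes ≡ 3 (mod 4) appear to even exponent (or don't appear), so by the two-squares theorem n IS expressible as a sum of two squares.
Step 3: Build a representation. Here n = 53 · 97 is a product of primes ≡ 1 (mod 4). Each prime p ≡ 1 (mod 4) is itself a sum of two squares; find a² by testing p − a² for a perfect square:
  53: 53 − 1² = 52, 53 − 2² = 49 = 7² ⇒ 53 = 2² + 7².
  97: 97 − 1² = 96, 97 − 2² = 93, 97 − 3² = 88, 97 − 4² = 81 = 9² ⇒ 97 = 4² + 9².
  Combine using the Brahmagupta–Fibonacci identity (a² + b²)(c² + d²) = (ac − bd)² + (ad + bc)² = (ac + bd)² + (ad − bc)²:
  53 · 97 = 5141: from (2² + 7²)(4² + 9²), take (2·4 − 7·9, 2·9 + 7·4) = (8 − 63, 18 + 28) = (-55, 46); dropping signs (only squares matter) gives (55, 46); check 55² + 46² = 3025 + 2116 = 5141 ✓.
Step 4: Order so x ≤ y and verify: 46² + 55² = 2116 + 3025 = 5141 = n. ✓

n = 5141 = 46² + 55² (one valid representation with x ≤ y).


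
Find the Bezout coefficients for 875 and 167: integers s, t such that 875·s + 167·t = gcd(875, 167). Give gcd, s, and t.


Euclidean algorithm on (875, 167) — divide until remainder is 0:
  875 = 5 · 167 + 40
  167 = 4 · 40 + 7
  40 = 5 · 7 + 5
  7 = 1 · 5 + 2
  5 = 2 · 2 + 1
  2 = 2 · 1 + 0
gcd(875, 167) = 1.
Track Bezout coefficients alongside the remainders: start with r₀ = 875 = a·1 + b·0 (s = 1, t = 0) and r₁ = 167 = a·0 + b·1 (s = 0, t = 1); each new remainder r_{k+1} = r_{k-1} − q_k·r_k inherits s_{k+1} = s_{k-1} − q_k·s_k, t_{k+1} = t_{k-1} − q_k·t_k, so r_k = a·s_k + b·t_k at every step:
  q = 5: r = 40, s = 1 − 5·0 = 1, t = 0 − 5·1 = -5  (check: 875·1 + 167·(-5) = 40)
  q = 4: r = 7, s = 0 − 4·1 = -4, t = 1 − 4·(-5) = 21  (check: 875·(-4) + 167·21 = 7)
  q = 5: r = 5, s = 1 − 5·(-4) = 21, t = -5 − 5·21 = -110  (check: 875·21 + 167·(-110) = 5)
  q = 1: r = 2, s = -4 − 1·21 = -25, t = 21 − 1·(-110) = 131  (check: 875·(-25) + 167·131 = 2)
  q = 2: r = 1, s = 21 − 2·(-25) = 71, t = -110 − 2·131 = -372  (check: 875·71 + 167·(-372) = 1)
The row with r = 1 (the gcd) gives the Bezout coefficients s = 71, t = -372.
Result: 875 · (71) + 167 · (-372) = 1.

gcd(875, 167) = 1; s = 71, t = -372 (check: 875·71 + 167·(-372) = 1).


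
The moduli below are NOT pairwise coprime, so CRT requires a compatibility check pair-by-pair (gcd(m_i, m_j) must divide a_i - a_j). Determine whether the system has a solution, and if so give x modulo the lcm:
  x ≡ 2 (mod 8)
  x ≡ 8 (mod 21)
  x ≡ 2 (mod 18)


Moduli 8, 21, 18 are not pairwise coprime, so CRT works modulo lcm(m_i) when all pairwise compatibility conditions hold.
Pairwise compatibility: gcd(m_i, m_j) must divide a_i - a_j for every pair.
Merge one congruence at a time:
  Start: x ≡ 2 (mod 8).
  Combine with x ≡ 8 (mod 21): gcd(8, 21) = 1; 8 - 2 = 6, which IS divisible by 1, so compatible.
    Write x = 2 + 8·t and substitute into x ≡ 8 (mod 21): 8·t ≡ 8 − 2 = 6 (mod 21).
    The inverse of 8 mod 21 is 8 (since 8·8 = 64 = 3·21 + 1), so t ≡ 8·6 = 48 ≡ 6 (mod 21).
    Then x = 2 + 8·6 = 50, valid modulo lcm(8, 21) = 168: x ≡ 50 (mod 168).
  Combine with x ≡ 2 (mod 18): gcd(168, 18) = 6; 2 - 50 = -48, which IS divisible by 6, so compatible.
    Write x = 50 + 168·t and substitute into x ≡ 2 (mod 18): 168·t ≡ 2 − 50 = -48 (mod 18).
    Divide the congruence (and modulus) by g = 6: 28·t ≡ -8 (mod 3).
    Reduce coefficients mod 3: 1·t ≡ 1 (mod 3).
    So t ≡ 1 (mod 3).
    Then x = 50 + 168·1 = 218, valid modulo lcm(168, 18) = 504: x ≡ 218 (mod 504).
Verify: 218 mod 8 = 2, 218 mod 21 = 8, 218 mod 18 = 2.

x ≡ 218 (mod 504).


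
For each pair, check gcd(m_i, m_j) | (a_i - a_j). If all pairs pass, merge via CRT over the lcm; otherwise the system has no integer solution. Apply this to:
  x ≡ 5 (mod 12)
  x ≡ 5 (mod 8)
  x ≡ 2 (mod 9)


Moduli 12, 8, 9 are not pairwise coprime, so CRT works modulo lcm(m_i) when all pairwise compatibility conditions hold.
Pairwise compatibility: gcd(m_i, m_j) must divide a_i - a_j for every pair.
Merge one congruence at a time:
  Start: x ≡ 5 (mod 12).
  Combine with x ≡ 5 (mod 8): gcd(12, 8) = 4; 5 - 5 = 0, which IS divisible by 4, so compatible.
    Write x = 5 + 12·t and substitute into x ≡ 5 (mod 8): 12·t ≡ 5 − 5 = 0 (mod 8).
    Divide the congruence (and modulus) by g = 4: 3·t ≡ 0 (mod 2).
    Reduce coefficients mod 2: 1·t ≡ 0 (mod 2).
    So t ≡ 0 (mod 2).
    Then x = 5 + 12·0 = 5, valid modulo lcm(12, 8) = 24: x ≡ 5 (mod 24).
  Combine with x ≡ 2 (mod 9): gcd(24, 9) = 3; 2 - 5 = -3, which IS divisible by 3, so compatible.
    Write x = 5 + 24·t and substitute into x ≡ 2 (mod 9): 24·t ≡ 2 − 5 = -3 (mod 9).
    Divide the congruence (and modulus) by g = 3: 8·t ≡ -1 (mod 3).
    Reduce coefficients mod 3: 2·t ≡ 2 (mod 3).
    The inverse of 2 mod 3 is 2 (since 2·2 = 4 = 1·3 + 1), so t ≡ 2·2 = 4 ≡ 1 (mod 3).
    Then x = 5 + 24·1 = 29, valid modulo lcm(24, 9) = 72: x ≡ 29 (mod 72).
Verify: 29 mod 12 = 5, 29 mod 8 = 5, 29 mod 9 = 2.

x ≡ 29 (mod 72).


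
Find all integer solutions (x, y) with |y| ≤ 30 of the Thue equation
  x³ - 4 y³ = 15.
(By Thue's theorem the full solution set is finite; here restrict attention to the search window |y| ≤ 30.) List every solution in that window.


The equation is x³ - 4y³ = 15. For fixed y, x³ = 4·y³ + 15, so a solution requires the RHS to be a perfect cube.
Strategy: iterate y from -30 to 30, compute RHS = 4·y³ + 15, and check whether it is a (positive or negative) perfect cube.
Check small values of y:
  y = 0: RHS = 15 is not a perfect cube.
  y = 1: RHS = 19 is not a perfect cube.
  y = -1: RHS = 11 is not a perfect cube.
  y = 2: RHS = 47 is not a perfect cube.
  y = -2: RHS = -17 is not a perfect cube.
  y = 3: RHS = 123 is not a perfect cube.
  y = -3: RHS = -93 is not a perfect cube.
Continuing the search up to |y| = 30 finds no solutions either.
No (x, y) in the scanned range satisfies the equation.

No integer solutions with |y| ≤ 30.


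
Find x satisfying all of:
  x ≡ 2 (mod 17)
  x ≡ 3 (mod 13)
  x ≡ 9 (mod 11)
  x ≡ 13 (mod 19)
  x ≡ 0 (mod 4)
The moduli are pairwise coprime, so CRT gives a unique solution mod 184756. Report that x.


Product of moduli M = 17 · 13 · 11 · 19 · 4 = 184756.
Merge one congruence at a time:
  Start: x ≡ 2 (mod 17).
  Combine with x ≡ 3 (mod 13); new modulus lcm = 221.
    Write x = 2 + 17·t and substitute into x ≡ 3 (mod 13): 17·t ≡ 3 − 2 = 1 (mod 13).
    Reduce coefficients mod 13: 4·t ≡ 1 (mod 13).
    The inverse of 4 mod 13 is 10 (since 4·10 = 40 = 3·13 + 1), so t ≡ 10·1 = 10 ≡ 10 (mod 13).
    Then x = 2 + 17·10 = 172, valid modulo lcm(17, 13) = 221: x ≡ 172 (mod 221).
  Combine with x ≡ 9 (mod 11); new modulus lcm = 2431.
    Write x = 172 + 221·t and substitute into x ≡ 9 (mod 11): 221·t ≡ 9 − 172 = -163 (mod 11).
    Reduce coefficients mod 11: 1·t ≡ 2 (mod 11).
    So t ≡ 2 (mod 11).
    Then x = 172 + 221·2 = 614, valid modulo lcm(221, 11) = 2431: x ≡ 614 (mod 2431).
  Combine with x ≡ 13 (mod 19); new modulus lcm = 46189.
    Write x = 614 + 2431·t and substitute into x ≡ 13 (mod 19): 2431·t ≡ 13 − 614 = -601 (mod 19).
    Reduce coefficients mod 19: 18·t ≡ 7 (mod 19).
    The inverse of 18 mod 19 is 18 (since 18·18 = 324 = 17·19 + 1), so t ≡ 18·7 = 126 ≡ 12 (mod 19).
    Then x = 614 + 2431·12 = 29786, valid modulo lcm(2431, 19) = 46189: x ≡ 29786 (mod 46189).
  Combine with x ≡ 0 (mod 4); new modulus lcm = 184756.
    Write x = 29786 + 46189·t and substitute into x ≡ 0 (mod 4): 46189·t ≡ 0 − 29786 = -29786 (mod 4).
    Reduce coefficients mod 4: 1·t ≡ 2 (mod 4).
    So t ≡ 2 (mod 4).
    Then x = 29786 + 46189·2 = 122164, valid modulo lcm(46189, 4) = 184756: x ≡ 122164 (mod 184756).
Verify against each original: 122164 mod 17 = 2, 122164 mod 13 = 3, 122164 mod 11 = 9, 122164 mod 19 = 13, 122164 mod 4 = 0.

x ≡ 122164 (mod 184756).


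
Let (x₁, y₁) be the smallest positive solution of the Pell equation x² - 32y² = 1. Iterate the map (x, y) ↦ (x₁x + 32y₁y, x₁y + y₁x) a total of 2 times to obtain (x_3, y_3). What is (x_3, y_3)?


Step 1: Find the fundamental solution (x₁, y₁) of x² - 32y² = 1.
  Expand √32 as a continued fraction. a₀ = ⌊√32⌋ = 5; iterate m_{k+1} = d_k·a_k − m_k, d_{k+1} = (32 − m_{k+1}²)/d_k, a_{k+1} = ⌊(a₀ + m_{k+1})/d_{k+1}⌋ (starting m₀ = 0, d₀ = 1), with convergents p_k = a_k·p_{k-1} + p_{k-2}, q_k = a_k·q_{k-1} + q_{k-2} (p₋₁ = 1, q₋₁ = 0):
  k = 0: a₀ = 5; p₀/q₀ = 5/1; p₀² − 32·q₀² = 25 − 32 = -7.
  k = 1: m = 5, d = 7, a = ⌊(5 + 5)/7⌋ = 1; p/q = (1·5 + 1)/(1·1 + 0) = 6/1; p² − 32·q² = 36 − 32 = 4.
  k = 2: m = 2, d = 4, a = ⌊(5 + 2)/4⌋ = 1; p/q = (1·6 + 5)/(1·1 + 1) = 11/2; p² − 32·q² = 121 − 128 = -7.
  k = 3: m = 2, d = 7, a = ⌊(5 + 2)/7⌋ = 1; p/q = (1·11 + 6)/(1·2 + 1) = 17/3; p² − 32·q² = 289 − 288 = 1.
  The first convergent with p² − 32·q² = 1 gives the fundamental solution (x₁, y₁) = (17, 3).
Step 2: Apply the recurrence (x_{n+1}, y_{n+1}) = (x₁x_n + 32y₁y_n, x₁y_n + y₁x_n) repeatedly.
  From (x_1, y_1) = (17, 3): x_2 = 17·17 + 32·3·3 = 577; y_2 = 17·3 + 3·17 = 102.
  From (x_2, y_2) = (577, 102): x_3 = 17·577 + 32·3·102 = 19601; y_3 = 17·102 + 3·577 = 3465.
Step 3: Verify x_3² - 32·y_3² = 384199201 - 384199200 = 1 (should be 1). ✓

(x_1, y_1) = (17, 3); (x_3, y_3) = (19601, 3465).


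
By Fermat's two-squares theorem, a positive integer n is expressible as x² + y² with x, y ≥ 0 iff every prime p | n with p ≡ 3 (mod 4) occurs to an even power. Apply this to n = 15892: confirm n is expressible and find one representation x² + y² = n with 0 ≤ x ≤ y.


Step 1: Factor n = 15892 = 2^2 · 29 · 137.
Step 2: Check the mod-4 condition on each prime factor: 2 = 2 (special); 29 ≡ 1 (mod 4), exponent 1; 137 ≡ 1 (mod 4), exponent 1.
All primes ≡ 3 (mod 4) appear to even exponent (or don't appear), so by the two-squares theorem n IS expressible as a sum of two squares.
Step 3: Build a representation. Group n = k² · m with k = 2 and m = 29 · 137 = 3973 (a product of primes ≡ 1 (mod 4)); a representation of m scales to one of n via (k·x)² + (k·y)² = k²(x² + y²). Each prime p ≡ 1 (mod 4) is itself a sum of two squares; find a² by testing p − a² for a perfect square:
  29: 29 − 1² = 28, 29 − 2² = 25 = 5² ⇒ 29 = 2² + 5².
  137: 137 − 1² = 136, 137 − 2² = 133, 137 − 3² = 128, 137 − 4² = 121 = 11² ⇒ 137 = 4² + 11².
  Combine using the Brahmagupta–Fibonacci identity (a² + b²)(c² + d²) = (ac − bd)² + (ad + bc)² = (ac + bd)² + (ad − bc)²:
  29 · 137 = 3973: from (2² + 5²)(4² + 11²), take (2·4 − 5·11, 2·11 + 5·4) = (8 − 55, 22 + 20) = (-47, 42); dropping signs (only squares matter) gives (47, 42); check 47² + 42² = 2209 + 1764 = 3973 ✓.
  Scale by k = 2: (2·47, 2·42) = (94, 84).
Step 4: Order so x ≤ y and verify: 84² + 94² = 7056 + 8836 = 15892 = n. ✓

n = 15892 = 84² + 94² (one valid representation with x ≤ y).


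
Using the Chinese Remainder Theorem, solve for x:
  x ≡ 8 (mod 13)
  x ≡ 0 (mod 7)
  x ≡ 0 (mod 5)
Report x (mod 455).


Moduli 13, 7, 5 are pairwise coprime; by CRT there is a unique solution modulo M = 13 · 7 · 5 = 455.
Solve pairwise, accumulating the modulus:
  Start with x ≡ 8 (mod 13).
  Combine with x ≡ 0 (mod 7): since gcd(13, 7) = 1, we get a unique residue mod 91.
    Write x = 8 + 13·t and substitute into x ≡ 0 (mod 7): 13·t ≡ 0 − 8 = -8 (mod 7).
    Reduce coefficients mod 7: 6·t ≡ 6 (mod 7).
    The inverse of 6 mod 7 is 6 (since 6·6 = 36 = 5·7 + 1), so t ≡ 6·6 = 36 ≡ 1 (mod 7).
    Then x = 8 + 13·1 = 21, valid modulo lcm(13, 7) = 91: x ≡ 21 (mod 91).
  Combine with x ≡ 0 (mod 5): since gcd(91, 5) = 1, we get a unique residue mod 455.
    Write x = 21 + 91·t and substitute into x ≡ 0 (mod 5): 91·t ≡ 0 − 21 = -21 (mod 5).
    Reduce coefficients mod 5: 1·t ≡ 4 (mod 5).
    So t ≡ 4 (mod 5).
    Then x = 21 + 91·4 = 385, valid modulo lcm(91, 5) = 455: x ≡ 385 (mod 455).
Verify: 385 mod 13 = 8 ✓, 385 mod 7 = 0 ✓, 385 mod 5 = 0 ✓.

x ≡ 385 (mod 455).


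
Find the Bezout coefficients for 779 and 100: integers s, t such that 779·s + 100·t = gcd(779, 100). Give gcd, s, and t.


Euclidean algorithm on (779, 100) — divide until remainder is 0:
  779 = 7 · 100 + 79
  100 = 1 · 79 + 21
  79 = 3 · 21 + 16
  21 = 1 · 16 + 5
  16 = 3 · 5 + 1
  5 = 5 · 1 + 0
gcd(779, 100) = 1.
Track Bezout coefficients alongside the remainders: start with r₀ = 779 = a·1 + b·0 (s = 1, t = 0) and r₁ = 100 = a·0 + b·1 (s = 0, t = 1); each new remainder r_{k+1} = r_{k-1} − q_k·r_k inherits s_{k+1} = s_{k-1} − q_k·s_k, t_{k+1} = t_{k-1} − q_k·t_k, so r_k = a·s_k + b·t_k at every step:
  q = 7: r = 79, s = 1 − 7·0 = 1, t = 0 − 7·1 = -7  (check: 779·1 + 100·(-7) = 79)
  q = 1: r = 21, s = 0 − 1·1 = -1, t = 1 − 1·(-7) = 8  (check: 779·(-1) + 100·8 = 21)
  q = 3: r = 16, s = 1 − 3·(-1) = 4, t = -7 − 3·8 = -31  (check: 779·4 + 100·(-31) = 16)
  q = 1: r = 5, s = -1 − 1·4 = -5, t = 8 − 1·(-31) = 39  (check: 779·(-5) + 100·39 = 5)
  q = 3: r = 1, s = 4 − 3·(-5) = 19, t = -31 − 3·39 = -148  (check: 779·19 + 100·(-148) = 1)
The row with r = 1 (the gcd) gives the Bezout coefficients s = 19, t = -148.
Result: 779 · (19) + 100 · (-148) = 1.

gcd(779, 100) = 1; s = 19, t = -148 (check: 779·19 + 100·(-148) = 1).


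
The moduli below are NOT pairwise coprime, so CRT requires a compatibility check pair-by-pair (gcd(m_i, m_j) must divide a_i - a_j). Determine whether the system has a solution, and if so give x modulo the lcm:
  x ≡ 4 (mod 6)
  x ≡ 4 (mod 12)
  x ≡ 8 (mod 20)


Moduli 6, 12, 20 are not pairwise coprime, so CRT works modulo lcm(m_i) when all pairwise compatibility conditions hold.
Pairwise compatibility: gcd(m_i, m_j) must divide a_i - a_j for every pair.
Merge one congruence at a time:
  Start: x ≡ 4 (mod 6).
  Combine with x ≡ 4 (mod 12): gcd(6, 12) = 6; 4 - 4 = 0, which IS divisible by 6, so compatible.
    Write x = 4 + 6·t and substitute into x ≡ 4 (mod 12): 6·t ≡ 4 − 4 = 0 (mod 12).
    Divide the congruence (and modulus) by g = 6: 1·t ≡ 0 (mod 2).
    So t ≡ 0 (mod 2).
    Then x = 4 + 6·0 = 4, valid modulo lcm(6, 12) = 12: x ≡ 4 (mod 12).
  Combine with x ≡ 8 (mod 20): gcd(12, 20) = 4; 8 - 4 = 4, which IS divisible by 4, so compatible.
    Write x = 4 + 12·t and substitute into x ≡ 8 (mod 20): 12·t ≡ 8 − 4 = 4 (mod 20).
    Divide the congruence (and modulus) by g = 4: 3·t ≡ 1 (mod 5).
    The inverse of 3 mod 5 is 2 (since 3·2 = 6 = 1·5 + 1), so t ≡ 2·1 = 2 ≡ 2 (mod 5).
    Then x = 4 + 12·2 = 28, valid modulo lcm(12, 20) = 60: x ≡ 28 (mod 60).
Verify: 28 mod 6 = 4, 28 mod 12 = 4, 28 mod 20 = 8.

x ≡ 28 (mod 60).


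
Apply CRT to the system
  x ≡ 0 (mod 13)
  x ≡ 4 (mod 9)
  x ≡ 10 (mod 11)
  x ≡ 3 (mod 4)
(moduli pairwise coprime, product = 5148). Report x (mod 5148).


Product of moduli M = 13 · 9 · 11 · 4 = 5148.
Merge one congruence at a time:
  Start: x ≡ 0 (mod 13).
  Combine with x ≡ 4 (mod 9); new modulus lcm = 117.
    Write x = 0 + 13·t and substitute into x ≡ 4 (mod 9): 13·t ≡ 4 − 0 = 4 (mod 9).
    Reduce coefficients mod 9: 4·t ≡ 4 (mod 9).
    The inverse of 4 mod 9 is 7 (since 4·7 = 28 = 3·9 + 1), so t ≡ 7·4 = 28 ≡ 1 (mod 9).
    Then x = 0 + 13·1 = 13, valid modulo lcm(13, 9) = 117: x ≡ 13 (mod 117).
  Combine with x ≡ 10 (mod 11); new modulus lcm = 1287.
    Write x = 13 + 117·t and substitute into x ≡ 10 (mod 11): 117·t ≡ 10 − 13 = -3 (mod 11).
    Reduce coefficients mod 11: 7·t ≡ 8 (mod 11).
    The inverse of 7 mod 11 is 8 (since 7·8 = 56 = 5·11 + 1), so t ≡ 8·8 = 64 ≡ 9 (mod 11).
    Then x = 13 + 117·9 = 1066, valid modulo lcm(117, 11) = 1287: x ≡ 1066 (mod 1287).
  Combine with x ≡ 3 (mod 4); new modulus lcm = 5148.
    Write x = 1066 + 1287·t and substitute into x ≡ 3 (mod 4): 1287·t ≡ 3 − 1066 = -1063 (mod 4).
    Reduce coefficients mod 4: 3·t ≡ 1 (mod 4).
    The inverse of 3 mod 4 is 3 (since 3·3 = 9 = 2·4 + 1), so t ≡ 3·1 = 3 ≡ 3 (mod 4).
    Then x = 1066 + 1287·3 = 4927, valid modulo lcm(1287, 4) = 5148: x ≡ 4927 (mod 5148).
Verify against each original: 4927 mod 13 = 0, 4927 mod 9 = 4, 4927 mod 11 = 10, 4927 mod 4 = 3.

x ≡ 4927 (mod 5148).


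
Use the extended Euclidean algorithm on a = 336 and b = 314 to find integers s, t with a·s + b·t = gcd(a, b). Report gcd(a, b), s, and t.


Euclidean algorithm on (336, 314) — divide until remainder is 0:
  336 = 1 · 314 + 22
  314 = 14 · 22 + 6
  22 = 3 · 6 + 4
  6 = 1 · 4 + 2
  4 = 2 · 2 + 0
gcd(336, 314) = 2.
Track Bezout coefficients alongside the remainders: start with r₀ = 336 = a·1 + b·0 (s = 1, t = 0) and r₁ = 314 = a·0 + b·1 (s = 0, t = 1); each new remainder r_{k+1} = r_{k-1} − q_k·r_k inherits s_{k+1} = s_{k-1} − q_k·s_k, t_{k+1} = t_{k-1} − q_k·t_k, so r_k = a·s_k + b·t_k at every step:
  q = 1: r = 22, s = 1 − 1·0 = 1, t = 0 − 1·1 = -1  (check: 336·1 + 314·(-1) = 22)
  q = 14: r = 6, s = 0 − 14·1 = -14, t = 1 − 14·(-1) = 15  (check: 336·(-14) + 314·15 = 6)
  q = 3: r = 4, s = 1 − 3·(-14) = 43, t = -1 − 3·15 = -46  (check: 336·43 + 314·(-46) = 4)
  q = 1: r = 2, s = -14 − 1·43 = -57, t = 15 − 1·(-46) = 61  (check: 336·(-57) + 314·61 = 2)
The row with r = 2 (the gcd) gives the Bezout coefficients s = -57, t = 61.
Result: 336 · (-57) + 314 · (61) = 2.

gcd(336, 314) = 2; s = -57, t = 61 (check: 336·(-57) + 314·61 = 2).


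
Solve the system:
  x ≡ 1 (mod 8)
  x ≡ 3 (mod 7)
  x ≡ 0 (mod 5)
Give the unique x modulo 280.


Moduli 8, 7, 5 are pairwise coprime; by CRT there is a unique solution modulo M = 8 · 7 · 5 = 280.
Solve pairwise, accumulating the modulus:
  Start with x ≡ 1 (mod 8).
  Combine with x ≡ 3 (mod 7): since gcd(8, 7) = 1, we get a unique residue mod 56.
    Write x = 1 + 8·t and substitute into x ≡ 3 (mod 7): 8·t ≡ 3 − 1 = 2 (mod 7).
    Reduce coefficients mod 7: 1·t ≡ 2 (mod 7).
    So t ≡ 2 (mod 7).
    Then x = 1 + 8·2 = 17, valid modulo lcm(8, 7) = 56: x ≡ 17 (mod 56).
  Combine with x ≡ 0 (mod 5): since gcd(56, 5) = 1, we get a unique residue mod 280.
    Write x = 17 + 56·t and substitute into x ≡ 0 (mod 5): 56·t ≡ 0 − 17 = -17 (mod 5).
    Reduce coefficients mod 5: 1·t ≡ 3 (mod 5).
    So t ≡ 3 (mod 5).
    Then x = 17 + 56·3 = 185, valid modulo lcm(56, 5) = 280: x ≡ 185 (mod 280).
Verify: 185 mod 8 = 1 ✓, 185 mod 7 = 3 ✓, 185 mod 5 = 0 ✓.

x ≡ 185 (mod 280).


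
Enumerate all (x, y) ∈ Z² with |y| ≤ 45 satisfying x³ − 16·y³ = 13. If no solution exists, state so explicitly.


The equation is x³ - 16y³ = 13. For fixed y, x³ = 16·y³ + 13, so a solution requires the RHS to be a perfect cube.
Strategy: iterate y from -45 to 45, compute RHS = 16·y³ + 13, and check whether it is a (positive or negative) perfect cube.
Check small values of y:
  y = 0: RHS = 13 is not a perfect cube.
  y = 1: RHS = 29 is not a perfect cube.
  y = -1: RHS = -3 is not a perfect cube.
  y = 2: RHS = 141 is not a perfect cube.
  y = -2: RHS = -115 is not a perfect cube.
  y = 3: RHS = 445 is not a perfect cube.
  y = -3: RHS = -419 is not a perfect cube.
Continuing the search up to |y| = 45 finds no solutions either.
No (x, y) in the scanned range satisfies the equation.

No integer solutions with |y| ≤ 45.


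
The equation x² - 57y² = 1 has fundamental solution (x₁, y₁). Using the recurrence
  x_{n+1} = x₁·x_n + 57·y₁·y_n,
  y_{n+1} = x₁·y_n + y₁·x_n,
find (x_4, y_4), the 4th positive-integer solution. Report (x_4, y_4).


Step 1: Find the fundamental solution (x₁, y₁) of x² - 57y² = 1.
  Expand √57 as a continued fraction. a₀ = ⌊√57⌋ = 7; iterate m_{k+1} = d_k·a_k − m_k, d_{k+1} = (57 − m_{k+1}²)/d_k, a_{k+1} = ⌊(a₀ + m_{k+1})/d_{k+1}⌋ (starting m₀ = 0, d₀ = 1), with convergents p_k = a_k·p_{k-1} + p_{k-2}, q_k = a_k·q_{k-1} + q_{k-2} (p₋₁ = 1, q₋₁ = 0):
  k = 0: a₀ = 7; p₀/q₀ = 7/1; p₀² − 57·q₀² = 49 − 57 = -8.
  k = 1: m = 7, d = 8, a = ⌊(7 + 7)/8⌋ = 1; p/q = (1·7 + 1)/(1·1 + 0) = 8/1; p² − 57·q² = 64 − 57 = 7.
  k = 2: m = 1, d = 7, a = ⌊(7 + 1)/7⌋ = 1; p/q = (1·8 + 7)/(1·1 + 1) = 15/2; p² − 57·q² = 225 − 228 = -3.
  k = 3: m = 6, d = 3, a = ⌊(7 + 6)/3⌋ = 4; p/q = (4·15 + 8)/(4·2 + 1) = 68/9; p² − 57·q² = 4624 − 4617 = 7.
  k = 4: m = 6, d = 7, a = ⌊(7 + 6)/7⌋ = 1; p/q = (1·68 + 15)/(1·9 + 2) = 83/11; p² − 57·q² = 6889 − 6897 = -8.
  k = 5: m = 1, d = 8, a = ⌊(7 + 1)/8⌋ = 1; p/q = (1·83 + 68)/(1·11 + 9) = 151/20; p² − 57·q² = 22801 − 22800 = 1.
  The first convergent with p² − 57·q² = 1 gives the fundamental solution (x₁, y₁) = (151, 20).
Step 2: Apply the recurrence (x_{n+1}, y_{n+1}) = (x₁x_n + 57y₁y_n, x₁y_n + y₁x_n) repeatedly.
  From (x_1, y_1) = (151, 20): x_2 = 151·151 + 57·20·20 = 45601; y_2 = 151·20 + 20·151 = 6040.
  From (x_2, y_2) = (45601, 6040): x_3 = 151·45601 + 57·20·6040 = 13771351; y_3 = 151·6040 + 20·45601 = 1824060.
  From (x_3, y_3) = (13771351, 1824060): x_4 = 151·13771351 + 57·20·1824060 = 4158902401; y_4 = 151·1824060 + 20·13771351 = 550860080.
Step 3: Verify x_4² - 57·y_4² = 17296469181043564801 - 17296469181043564800 = 1 (should be 1). ✓

(x_1, y_1) = (151, 20); (x_4, y_4) = (4158902401, 550860080).


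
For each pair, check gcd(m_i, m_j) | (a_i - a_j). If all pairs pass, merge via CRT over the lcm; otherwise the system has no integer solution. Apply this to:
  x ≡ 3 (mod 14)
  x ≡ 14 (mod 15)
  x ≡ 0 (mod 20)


Moduli 14, 15, 20 are not pairwise coprime, so CRT works modulo lcm(m_i) when all pairwise compatibility conditions hold.
Pairwise compatibility: gcd(m_i, m_j) must divide a_i - a_j for every pair.
Merge one congruence at a time:
  Start: x ≡ 3 (mod 14).
  Combine with x ≡ 14 (mod 15): gcd(14, 15) = 1; 14 - 3 = 11, which IS divisible by 1, so compatible.
    Write x = 3 + 14·t and substitute into x ≡ 14 (mod 15): 14·t ≡ 14 − 3 = 11 (mod 15).
    The inverse of 14 mod 15 is 14 (since 14·14 = 196 = 13·15 + 1), so t ≡ 14·11 = 154 ≡ 4 (mod 15).
    Then x = 3 + 14·4 = 59, valid modulo lcm(14, 15) = 210: x ≡ 59 (mod 210).
  Combine with x ≡ 0 (mod 20): gcd(210, 20) = 10, and 0 - 59 = -59 is NOT divisible by 10.
    ⇒ system is inconsistent (no integer solution).

No solution (the system is inconsistent).


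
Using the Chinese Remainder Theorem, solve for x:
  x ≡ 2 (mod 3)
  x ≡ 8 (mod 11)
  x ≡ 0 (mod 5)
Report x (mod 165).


Moduli 3, 11, 5 are pairwise coprime; by CRT there is a unique solution modulo M = 3 · 11 · 5 = 165.
Solve pairwise, accumulating the modulus:
  Start with x ≡ 2 (mod 3).
  Combine with x ≡ 8 (mod 11): since gcd(3, 11) = 1, we get a unique residue mod 33.
    Write x = 2 + 3·t and substitute into x ≡ 8 (mod 11): 3·t ≡ 8 − 2 = 6 (mod 11).
    The inverse of 3 mod 11 is 4 (since 3·4 = 12 = 1·11 + 1), so t ≡ 4·6 = 24 ≡ 2 (mod 11).
    Then x = 2 + 3·2 = 8, valid modulo lcm(3, 11) = 33: x ≡ 8 (mod 33).
  Combine with x ≡ 0 (mod 5): since gcd(33, 5) = 1, we get a unique residue mod 165.
    Write x = 8 + 33·t and substitute into x ≡ 0 (mod 5): 33·t ≡ 0 − 8 = -8 (mod 5).
    Reduce coefficients mod 5: 3·t ≡ 2 (mod 5).
    The inverse of 3 mod 5 is 2 (since 3·2 = 6 = 1·5 + 1), so t ≡ 2·2 = 4 ≡ 4 (mod 5).
    Then x = 8 + 33·4 = 140, valid modulo lcm(33, 5) = 165: x ≡ 140 (mod 165).
Verify: 140 mod 3 = 2 ✓, 140 mod 11 = 8 ✓, 140 mod 5 = 0 ✓.

x ≡ 140 (mod 165).


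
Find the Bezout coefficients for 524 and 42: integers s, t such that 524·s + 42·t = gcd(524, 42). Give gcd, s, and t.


Euclidean algorithm on (524, 42) — divide until remainder is 0:
  524 = 12 · 42 + 20
  42 = 2 · 20 + 2
  20 = 10 · 2 + 0
gcd(524, 42) = 2.
Track Bezout coefficients alongside the remainders: start with r₀ = 524 = a·1 + b·0 (s = 1, t = 0) and r₁ = 42 = a·0 + b·1 (s = 0, t = 1); each new remainder r_{k+1} = r_{k-1} − q_k·r_k inherits s_{k+1} = s_{k-1} − q_k·s_k, t_{k+1} = t_{k-1} − q_k·t_k, so r_k = a·s_k + b·t_k at every step:
  q = 12: r = 20, s = 1 − 12·0 = 1, t = 0 − 12·1 = -12  (check: 524·1 + 42·(-12) = 20)
  q = 2: r = 2, s = 0 − 2·1 = -2, t = 1 − 2·(-12) = 25  (check: 524·(-2) + 42·25 = 2)
The row with r = 2 (the gcd) gives the Bezout coefficients s = -2, t = 25.
Result: 524 · (-2) + 42 · (25) = 2.

gcd(524, 42) = 2; s = -2, t = 25 (check: 524·(-2) + 42·25 = 2).


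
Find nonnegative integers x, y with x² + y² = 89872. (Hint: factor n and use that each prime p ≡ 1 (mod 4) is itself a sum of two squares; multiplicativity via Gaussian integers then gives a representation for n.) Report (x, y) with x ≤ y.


Step 1: Factor n = 89872 = 2^4 · 41 · 137.
Step 2: Check the mod-4 condition on each prime factor: 2 = 2 (special); 41 ≡ 1 (mod 4), exponent 1; 137 ≡ 1 (mod 4), exponent 1.
All primes ≡ 3 (mod 4) appear to even exponent (or don't appear), so by the two-squares theorem n IS expressible as a sum of two squares.
Step 3: Build a representation. Group n = k² · m with k = 4 and m = 41 · 137 = 5617 (a product of primes ≡ 1 (mod 4)); a representation of m scales to one of n via (k·x)² + (k·y)² = k²(x² + y²). Each prime p ≡ 1 (mod 4) is itself a sum of two squares; find a² by testing p − a² for a perfect square:
  41: 41 − 1² = 40, 41 − 2² = 37, 41 − 3² = 32, 41 − 4² = 25 = 5² ⇒ 41 = 4² + 5².
  137: 137 − 1² = 136, 137 − 2² = 133, 137 − 3² = 128, 137 − 4² = 121 = 11² ⇒ 137 = 4² + 11².
  Combine using the Brahmagupta–Fibonacci identity (a² + b²)(c² + d²) = (ac − bd)² + (ad + bc)² = (ac + bd)² + (ad − bc)²:
  41 · 137 = 5617: from (4² + 5²)(4² + 11²), take (4·4 − 5·11, 4·11 + 5·4) = (16 − 55, 44 + 20) = (-39, 64); dropping signs (only squares matter) gives (39, 64); check 39² + 64² = 1521 + 4096 = 5617 ✓.
  Scale by k = 4: (4·39, 4·64) = (156, 256).
Step 4: Order so x ≤ y and verify: 156² + 256² = 24336 + 65536 = 89872 = n. ✓

n = 89872 = 156² + 256² (one valid representation with x ≤ y).


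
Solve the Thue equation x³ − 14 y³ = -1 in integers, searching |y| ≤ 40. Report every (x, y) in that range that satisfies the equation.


The equation is x³ - 14y³ = -1. For fixed y, x³ = 14·y³ − 1, so a solution requires the RHS to be a perfect cube.
Strategy: iterate y from -40 to 40, compute RHS = 14·y³ − 1, and check whether it is a (positive or negative) perfect cube.
Check small values of y:
  y = 0: RHS = -1 = (-1)³ ⇒ x = -1 works.
  y = 1: RHS = 13 is not a perfect cube.
  y = -1: RHS = -15 is not a perfect cube.
  y = 2: RHS = 111 is not a perfect cube.
  y = -2: RHS = -113 is not a perfect cube.
  y = 3: RHS = 377 is not a perfect cube.
  y = -3: RHS = -379 is not a perfect cube.
Continuing the search up to |y| = 40 finds no further solutions beyond those listed.
Collected solutions: (-1, 0).

Solutions (with |y| ≤ 40): (-1, 0).


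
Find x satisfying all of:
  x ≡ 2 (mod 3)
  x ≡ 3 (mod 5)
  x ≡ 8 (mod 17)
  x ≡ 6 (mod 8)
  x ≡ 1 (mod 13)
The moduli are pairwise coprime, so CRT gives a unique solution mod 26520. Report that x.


Product of moduli M = 3 · 5 · 17 · 8 · 13 = 26520.
Merge one congruence at a time:
  Start: x ≡ 2 (mod 3).
  Combine with x ≡ 3 (mod 5); new modulus lcm = 15.
    Write x = 2 + 3·t and substitute into x ≡ 3 (mod 5): 3·t ≡ 3 − 2 = 1 (mod 5).
    The inverse of 3 mod 5 is 2 (since 3·2 = 6 = 1·5 + 1), so t ≡ 2·1 = 2 ≡ 2 (mod 5).
    Then x = 2 + 3·2 = 8, valid modulo lcm(3, 5) = 15: x ≡ 8 (mod 15).
  Combine with x ≡ 8 (mod 17); new modulus lcm = 255.
    Write x = 8 + 15·t and substitute into x ≡ 8 (mod 17): 15·t ≡ 8 − 8 = 0 (mod 17).
    The inverse of 15 mod 17 is 8 (since 15·8 = 120 = 7·17 + 1), so t ≡ 8·0 = 0 ≡ 0 (mod 17).
    Then x = 8 + 15·0 = 8, valid modulo lcm(15, 17) = 255: x ≡ 8 (mod 255).
  Combine with x ≡ 6 (mod 8); new modulus lcm = 2040.
    Write x = 8 + 255·t and substitute into x ≡ 6 (mod 8): 255·t ≡ 6 − 8 = -2 (mod 8).
    Reduce coefficients mod 8: 7·t ≡ 6 (mod 8).
    The inverse of 7 mod 8 is 7 (since 7·7 = 49 = 6·8 + 1), so t ≡ 7·6 = 42 ≡ 2 (mod 8).
    Then x = 8 + 255·2 = 518, valid modulo lcm(255, 8) = 2040: x ≡ 518 (mod 2040).
  Combine with x ≡ 1 (mod 13); new modulus lcm = 26520.
    Write x = 518 + 2040·t and substitute into x ≡ 1 (mod 13): 2040·t ≡ 1 − 518 = -517 (mod 13).
    Reduce coefficients mod 13: 12·t ≡ 3 (mod 13).
    The inverse of 12 mod 13 is 12 (since 12·12 = 144 = 11·13 + 1), so t ≡ 12·3 = 36 ≡ 10 (mod 13).
    Then x = 518 + 2040·10 = 20918, valid modulo lcm(2040, 13) = 26520: x ≡ 20918 (mod 26520).
Verify against each original: 20918 mod 3 = 2, 20918 mod 5 = 3, 20918 mod 17 = 8, 20918 mod 8 = 6, 20918 mod 13 = 1.

x ≡ 20918 (mod 26520).


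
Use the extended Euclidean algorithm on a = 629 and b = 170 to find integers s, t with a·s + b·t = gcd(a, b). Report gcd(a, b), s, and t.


Euclidean algorithm on (629, 170) — divide until remainder is 0:
  629 = 3 · 170 + 119
  170 = 1 · 119 + 51
  119 = 2 · 51 + 17
  51 = 3 · 17 + 0
gcd(629, 170) = 17.
Track Bezout coefficients alongside the remainders: start with r₀ = 629 = a·1 + b·0 (s = 1, t = 0) and r₁ = 170 = a·0 + b·1 (s = 0, t = 1); each new remainder r_{k+1} = r_{k-1} − q_k·r_k inherits s_{k+1} = s_{k-1} − q_k·s_k, t_{k+1} = t_{k-1} − q_k·t_k, so r_k = a·s_k + b·t_k at every step:
  q = 3: r = 119, s = 1 − 3·0 = 1, t = 0 − 3·1 = -3  (check: 629·1 + 170·(-3) = 119)
  q = 1: r = 51, s = 0 − 1·1 = -1, t = 1 − 1·(-3) = 4  (check: 629·(-1) + 170·4 = 51)
  q = 2: r = 17, s = 1 − 2·(-1) = 3, t = -3 − 2·4 = -11  (check: 629·3 + 170·(-11) = 17)
The row with r = 17 (the gcd) gives the Bezout coefficients s = 3, t = -11.
Result: 629 · (3) + 170 · (-11) = 17.

gcd(629, 170) = 17; s = 3, t = -11 (check: 629·3 + 170·(-11) = 17).


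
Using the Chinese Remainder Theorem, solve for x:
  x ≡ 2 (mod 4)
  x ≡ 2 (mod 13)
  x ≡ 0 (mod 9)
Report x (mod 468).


Moduli 4, 13, 9 are pairwise coprime; by CRT there is a unique solution modulo M = 4 · 13 · 9 = 468.
Solve pairwise, accumulating the modulus:
  Start with x ≡ 2 (mod 4).
  Combine with x ≡ 2 (mod 13): since gcd(4, 13) = 1, we get a unique residue mod 52.
    Write x = 2 + 4·t and substitute into x ≡ 2 (mod 13): 4·t ≡ 2 − 2 = 0 (mod 13).
    The inverse of 4 mod 13 is 10 (since 4·10 = 40 = 3·13 + 1), so t ≡ 10·0 = 0 ≡ 0 (mod 13).
    Then x = 2 + 4·0 = 2, valid modulo lcm(4, 13) = 52: x ≡ 2 (mod 52).
  Combine with x ≡ 0 (mod 9): since gcd(52, 9) = 1, we get a unique residue mod 468.
    Write x = 2 + 52·t and substitute into x ≡ 0 (mod 9): 52·t ≡ 0 − 2 = -2 (mod 9).
    Reduce coefficients mod 9: 7·t ≡ 7 (mod 9).
    The inverse of 7 mod 9 is 4 (since 7·4 = 28 = 3·9 + 1), so t ≡ 4·7 = 28 ≡ 1 (mod 9).
    Then x = 2 + 52·1 = 54, valid modulo lcm(52, 9) = 468: x ≡ 54 (mod 468).
Verify: 54 mod 4 = 2 ✓, 54 mod 13 = 2 ✓, 54 mod 9 = 0 ✓.

x ≡ 54 (mod 468).


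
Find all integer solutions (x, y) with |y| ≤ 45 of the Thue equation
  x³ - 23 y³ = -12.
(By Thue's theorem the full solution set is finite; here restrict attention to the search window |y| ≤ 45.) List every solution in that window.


The equation is x³ - 23y³ = -12. For fixed y, x³ = 23·y³ − 12, so a solution requires the RHS to be a perfect cube.
Strategy: iterate y from -45 to 45, compute RHS = 23·y³ − 12, and check whether it is a (positive or negative) perfect cube.
Check small values of y:
  y = 0: RHS = -12 is not a perfect cube.
  y = 1: RHS = 11 is not a perfect cube.
  y = -1: RHS = -35 is not a perfect cube.
  y = 2: RHS = 172 is not a perfect cube.
  y = -2: RHS = -196 is not a perfect cube.
  y = 3: RHS = 609 is not a perfect cube.
  y = -3: RHS = -633 is not a perfect cube.
Continuing the search up to |y| = 45 finds no solutions either.
No (x, y) in the scanned range satisfies the equation.

No integer solutions with |y| ≤ 45.


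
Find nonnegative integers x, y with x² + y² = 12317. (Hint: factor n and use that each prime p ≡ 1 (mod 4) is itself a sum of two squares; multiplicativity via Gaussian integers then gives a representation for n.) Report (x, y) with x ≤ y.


Step 1: Factor n = 12317 = 109 · 113.
Step 2: Check the mod-4 condition on each prime factor: 109 ≡ 1 (mod 4), exponent 1; 113 ≡ 1 (mod 4), exponent 1.
All primes ≡ 3 (mod 4) appear to even exponent (or don't appear), so by the two-squares theorem n IS expressible as a sum of two squares.
Step 3: Build a representation. Here n = 109 · 113 is a product of primes ≡ 1 (mod 4). Each prime p ≡ 1 (mod 4) is itself a sum of two squares; find a² by testing p − a² for a perfect square:
  109: 109 − 1² = 108, 109 − 2² = 105, 109 − 3² = 100 = 10² ⇒ 109 = 3² + 10².
  113: 113 − 1² = 112, 113 − 2² = 109, 113 − 3² = 104, 113 − 4² = 97, 113 − 5² = 88, 113 − 6² = 77, 113 − 7² = 64 = 8² ⇒ 113 = 7² + 8².
  Combine using the Brahmagupta–Fibonacci identity (a² + b²)(c² + d²) = (ac − bd)² + (ad + bc)² = (ac + bd)² + (ad − bc)²:
  109 · 113 = 12317: from (3² + 10²)(7² + 8²), take (3·7 − 10·8, 3·8 + 10·7) = (21 − 80, 24 + 70) = (-59, 94); dropping signs (only squares matter) gives (59, 94); check 59² + 94² = 3481 + 8836 = 12317 ✓.
Step 4: Order so x ≤ y and verify: 59² + 94² = 3481 + 8836 = 12317 = n. ✓

n = 12317 = 59² + 94² (one valid representation with x ≤ y).


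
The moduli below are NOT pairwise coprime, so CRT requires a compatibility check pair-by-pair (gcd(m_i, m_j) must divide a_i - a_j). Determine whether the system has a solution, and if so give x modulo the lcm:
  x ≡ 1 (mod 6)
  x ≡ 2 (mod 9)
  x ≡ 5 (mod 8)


Moduli 6, 9, 8 are not pairwise coprime, so CRT works modulo lcm(m_i) when all pairwise compatibility conditions hold.
Pairwise compatibility: gcd(m_i, m_j) must divide a_i - a_j for every pair.
Merge one congruence at a time:
  Start: x ≡ 1 (mod 6).
  Combine with x ≡ 2 (mod 9): gcd(6, 9) = 3, and 2 - 1 = 1 is NOT divisible by 3.
    ⇒ system is inconsistent (no integer solution).

No solution (the system is inconsistent).


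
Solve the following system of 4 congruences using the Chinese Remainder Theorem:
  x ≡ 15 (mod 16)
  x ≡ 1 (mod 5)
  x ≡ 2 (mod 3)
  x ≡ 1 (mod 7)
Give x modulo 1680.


Product of moduli M = 16 · 5 · 3 · 7 = 1680.
Merge one congruence at a time:
  Start: x ≡ 15 (mod 16).
  Combine with x ≡ 1 (mod 5); new modulus lcm = 80.
    Write x = 15 + 16·t and substitute into x ≡ 1 (mod 5): 16·t ≡ 1 − 15 = -14 (mod 5).
    Reduce coefficients mod 5: 1·t ≡ 1 (mod 5).
    So t ≡ 1 (mod 5).
    Then x = 15 + 16·1 = 31, valid modulo lcm(16, 5) = 80: x ≡ 31 (mod 80).
  Combine with x ≡ 2 (mod 3); new modulus lcm = 240.
    Write x = 31 + 80·t and substitute into x ≡ 2 (mod 3): 80·t ≡ 2 − 31 = -29 (mod 3).
    Reduce coefficients mod 3: 2·t ≡ 1 (mod 3).
    The inverse of 2 mod 3 is 2 (since 2·2 = 4 = 1·3 + 1), so t ≡ 2·1 = 2 ≡ 2 (mod 3).
    Then x = 31 + 80·2 = 191, valid modulo lcm(80, 3) = 240: x ≡ 191 (mod 240).
  Combine with x ≡ 1 (mod 7); new modulus lcm = 1680.
    Write x = 191 + 240·t and substitute into x ≡ 1 (mod 7): 240·t ≡ 1 − 191 = -190 (mod 7).
    Reduce coefficients mod 7: 2·t ≡ 6 (mod 7).
    The inverse of 2 mod 7 is 4 (since 2·4 = 8 = 1·7 + 1), so t ≡ 4·6 = 24 ≡ 3 (mod 7).
    Then x = 191 + 240·3 = 911, valid modulo lcm(240, 7) = 1680: x ≡ 911 (mod 1680).
Verify against each original: 911 mod 16 = 15, 911 mod 5 = 1, 911 mod 3 = 2, 911 mod 7 = 1.

x ≡ 911 (mod 1680).


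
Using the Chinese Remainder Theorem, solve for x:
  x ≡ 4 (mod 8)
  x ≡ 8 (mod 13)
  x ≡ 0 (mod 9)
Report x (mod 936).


Moduli 8, 13, 9 are pairwise coprime; by CRT there is a unique solution modulo M = 8 · 13 · 9 = 936.
Solve pairwise, accumulating the modulus:
  Start with x ≡ 4 (mod 8).
  Combine with x ≡ 8 (mod 13): since gcd(8, 13) = 1, we get a unique residue mod 104.
    Write x = 4 + 8·t and substitute into x ≡ 8 (mod 13): 8·t ≡ 8 − 4 = 4 (mod 13).
    The inverse of 8 mod 13 is 5 (since 8·5 = 40 = 3·13 + 1), so t ≡ 5·4 = 20 ≡ 7 (mod 13).
    Then x = 4 + 8·7 = 60, valid modulo lcm(8, 13) = 104: x ≡ 60 (mod 104).
  Combine with x ≡ 0 (mod 9): since gcd(104, 9) = 1, we get a unique residue mod 936.
    Write x = 60 + 104·t and substitute into x ≡ 0 (mod 9): 104·t ≡ 0 − 60 = -60 (mod 9).
    Reduce coefficients mod 9: 5·t ≡ 3 (mod 9).
    The inverse of 5 mod 9 is 2 (since 5·2 = 10 = 1·9 + 1), so t ≡ 2·3 = 6 ≡ 6 (mod 9).
    Then x = 60 + 104·6 = 684, valid modulo lcm(104, 9) = 936: x ≡ 684 (mod 936).
Verify: 684 mod 8 = 4 ✓, 684 mod 13 = 8 ✓, 684 mod 9 = 0 ✓.

x ≡ 684 (mod 936).


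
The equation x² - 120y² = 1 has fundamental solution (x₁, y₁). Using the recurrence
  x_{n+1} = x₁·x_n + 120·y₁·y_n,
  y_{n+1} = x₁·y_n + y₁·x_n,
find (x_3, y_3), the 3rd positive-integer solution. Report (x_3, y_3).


Step 1: Find the fundamental solution (x₁, y₁) of x² - 120y² = 1.
  Expand √120 as a continued fraction. a₀ = ⌊√120⌋ = 10; iterate m_{k+1} = d_k·a_k − m_k, d_{k+1} = (120 − m_{k+1}²)/d_k, a_{k+1} = ⌊(a₀ + m_{k+1})/d_{k+1}⌋ (starting m₀ = 0, d₀ = 1), with convergents p_k = a_k·p_{k-1} + p_{k-2}, q_k = a_k·q_{k-1} + q_{k-2} (p₋₁ = 1, q₋₁ = 0):
  k = 0: a₀ = 10; p₀/q₀ = 10/1; p₀² − 120·q₀² = 100 − 120 = -20.
  k = 1: m = 10, d = 20, a = ⌊(10 + 10)/20⌋ = 1; p/q = (1·10 + 1)/(1·1 + 0) = 11/1; p² − 120·q² = 121 − 120 = 1.
  The first convergent with p² − 120·q² = 1 gives the fundamental solution (x₁, y₁) = (11, 1).
Step 2: Apply the recurrence (x_{n+1}, y_{n+1}) = (x₁x_n + 120y₁y_n, x₁y_n + y₁x_n) repeatedly.
  From (x_1, y_1) = (11, 1): x_2 = 11·11 + 120·1·1 = 241; y_2 = 11·1 + 1·11 = 22.
  From (x_2, y_2) = (241, 22): x_3 = 11·241 + 120·1·22 = 5291; y_3 = 11·22 + 1·241 = 483.
Step 3: Verify x_3² - 120·y_3² = 27994681 - 27994680 = 1 (should be 1). ✓

(x_1, y_1) = (11, 1); (x_3, y_3) = (5291, 483).
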